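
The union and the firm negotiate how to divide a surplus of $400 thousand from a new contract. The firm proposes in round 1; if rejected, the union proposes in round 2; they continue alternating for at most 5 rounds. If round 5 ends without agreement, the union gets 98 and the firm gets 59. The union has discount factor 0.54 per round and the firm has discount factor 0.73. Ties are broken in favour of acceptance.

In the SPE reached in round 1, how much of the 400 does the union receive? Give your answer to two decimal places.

96.54

Solve by backward induction from round 5.
Round 5 (the firm proposes): the union gets 98 if talks fail, so the firm offers 98 and keeps 302.
Round 4 (the union proposes): the firm can get 302 next round, worth 0.73 × 302 = 220.46 now; the union offers that and keeps 179.54.
Round 3 (the firm proposes): the union can get 179.54 next round, worth 0.54 × 179.54 = 96.9516 now. The firm offers 96.9516 and keeps 400 − 96.9516 = 303.0484.
Round 2 (the union proposes): the firm can get 303.0484 next round, worth 0.73 × 303.0484 = 221.225332 now; the union offers that and keeps 178.774668.
Round 1 (the firm proposes): the union can get 178.774668 next round, worth 0.54 × 178.774668 = 96.53832072 now, so the firm offers 96.53832072, keeping 303.46167928.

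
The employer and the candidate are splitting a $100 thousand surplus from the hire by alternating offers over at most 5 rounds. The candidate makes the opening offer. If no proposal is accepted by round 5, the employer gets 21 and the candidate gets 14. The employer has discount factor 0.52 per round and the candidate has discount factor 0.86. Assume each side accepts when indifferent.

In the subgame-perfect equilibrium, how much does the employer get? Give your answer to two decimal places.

14.74

By backward induction:
Round 5 (the candidate proposes): the employer gets 21 if talks fail, so the candidate offers 21 and keeps 79.
Round 4 (the employer proposes): the candidate can get 79 next round, worth 0.86 × 79 = 67.94 now, so the employer offers 67.94, keeping 32.06.
Round 3 (the candidate proposes): the employer can get 32.06 next round, worth 0.52 × 32.06 = 16.6712 now. The candidate offers 16.6712 and keeps 100 − 16.6712 = 83.3288.
Round 2 (the employer proposes): the candidate can get 83.3288 next round, worth 0.86 × 83.3288 = 71.662768 now. The employer offers 71.662768 and keeps 100 − 71.662768 = 28.337232.
Round 1 (the candidate proposes): the employer can get 28.337232 next round, worth 0.52 × 28.337232 = 14.73536064 now, so the candidate offers 14.73536064, keeping 85.26463936.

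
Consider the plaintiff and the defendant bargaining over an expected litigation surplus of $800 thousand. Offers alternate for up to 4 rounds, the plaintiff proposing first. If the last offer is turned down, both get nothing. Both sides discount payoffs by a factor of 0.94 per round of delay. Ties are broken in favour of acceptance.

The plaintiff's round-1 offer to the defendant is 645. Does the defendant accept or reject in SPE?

Work out the defendant's continuation value if the offer is rejected.
Round 4 (the defendant proposes): the plaintiff will accept anything ≥ 0, so the defendant offers 0 and keeps 800.
Round 3 (the plaintiff proposes): the defendant can get 800 next round, worth 0.94 × 800 = 752 now. The plaintiff offers 752 and keeps 800 − 752 = 48.
Round 2 (the defendant proposes): the plaintiff can get 48 next round, worth 0.94 × 48 = 45.12 now. The defendant offers 45.12 and keeps 800 − 45.12 = 754.88.
So by rejecting in round 1, the defendant gets 754.88 next round, worth 0.94 × 754.88 = 709.5872 now.
Offer 645 < 709.5872, so the defendant rejects.

Reject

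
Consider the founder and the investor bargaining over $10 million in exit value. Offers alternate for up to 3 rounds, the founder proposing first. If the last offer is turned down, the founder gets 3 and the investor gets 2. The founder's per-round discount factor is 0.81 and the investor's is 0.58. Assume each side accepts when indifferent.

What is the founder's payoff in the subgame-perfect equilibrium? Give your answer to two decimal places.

Work backward from the last round.
Round 3 (the founder proposes): the investor gets 2 if talks fail, so the founder offers 2 and keeps 8.
Round 2 (the investor proposes): the founder can get 8 next round, worth 0.81 × 8 = 6.48 now; the investor offers that and keeps 3.52.
Round 1 (the founder proposes): the investor can get 3.52 next round, worth 0.58 × 3.52 = 2.0416 now. The founder offers 2.0416 and keeps 10 − 2.0416 = 7.9584.

7.96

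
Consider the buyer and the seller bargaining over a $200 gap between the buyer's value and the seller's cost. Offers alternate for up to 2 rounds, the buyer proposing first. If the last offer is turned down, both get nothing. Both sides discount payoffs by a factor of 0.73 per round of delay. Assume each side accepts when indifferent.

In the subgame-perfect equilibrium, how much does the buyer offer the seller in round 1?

146

Solve by backward induction from round 2.
Round 2 (the seller proposes): the buyer will accept anything ≥ 0, so the seller offers 0 and keeps 200.
Round 1 (the buyer proposes): the seller can get 200 next round, worth 0.73 × 200 = 146 now; the buyer offers that and keeps 54.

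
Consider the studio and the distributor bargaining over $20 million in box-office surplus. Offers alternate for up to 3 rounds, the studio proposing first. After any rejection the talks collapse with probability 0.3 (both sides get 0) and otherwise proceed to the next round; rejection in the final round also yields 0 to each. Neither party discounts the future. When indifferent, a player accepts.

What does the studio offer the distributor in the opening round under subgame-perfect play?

4.2

Round 3 (the studio proposes): rejection yields 0 for the distributor; the studio offers 0 and keeps 20.
Round 2 (the distributor proposes): rejecting gives the studio an expected 0.7 × 20 = 14, so the distributor offers 14, keeping 6.
Round 1 (the studio proposes): rejecting gives the distributor an expected 0.7 × 6 = 4.2, so the studio offers 4.2, keeping 15.8.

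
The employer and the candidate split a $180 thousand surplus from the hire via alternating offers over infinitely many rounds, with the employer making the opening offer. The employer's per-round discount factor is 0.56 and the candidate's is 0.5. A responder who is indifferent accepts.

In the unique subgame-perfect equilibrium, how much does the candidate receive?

When the employer proposes, the candidate accepts any offer worth at least 0.5 times what the candidate would get by proposing next round; and vice versa.
This gives x = 180 − 0.5y and y = 180 − 0.56x, where x and y are each side's share when it proposes.
Hence (1 − 0.5·0.56)x = 180(1 − 0.5), i.e. 0.72·x = 90.
x = 125; the candidate's share is 180 − x = 55.

55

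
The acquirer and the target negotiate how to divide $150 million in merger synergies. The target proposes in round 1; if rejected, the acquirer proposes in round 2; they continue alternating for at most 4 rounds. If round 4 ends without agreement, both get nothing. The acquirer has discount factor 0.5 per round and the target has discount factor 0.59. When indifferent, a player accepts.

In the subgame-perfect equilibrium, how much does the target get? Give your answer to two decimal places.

97.13

Round 4 (the acquirer proposes): rejection yields 0 for the target; the acquirer offers 0 and keeps 150.
Round 3 (the target proposes): the acquirer can get 150 next round, worth 0.5 × 150 = 75 now. The target offers 75 and keeps 150 − 75 = 75.
Round 2 (the acquirer proposes): the target can get 75 next round, worth 0.59 × 75 = 44.25 now; the acquirer offers that and keeps 105.75.
Round 1 (the target proposes): the acquirer can get 105.75 next round, worth 0.5 × 105.75 = 52.875 now; the target offers that and keeps 97.125.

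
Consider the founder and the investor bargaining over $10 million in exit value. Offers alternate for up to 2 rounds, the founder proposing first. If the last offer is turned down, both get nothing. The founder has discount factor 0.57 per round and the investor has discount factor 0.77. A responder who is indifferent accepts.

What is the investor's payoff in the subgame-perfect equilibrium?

7.7

Solve by backward induction from round 2.
Round 2 (the investor proposes): the founder will accept anything ≥ 0, so the investor offers 0 and keeps 10.
Round 1 (the founder proposes): the investor can get 10 next round, worth 0.77 × 10 = 7.7 now, so the founder offers 7.7, keeping 2.3.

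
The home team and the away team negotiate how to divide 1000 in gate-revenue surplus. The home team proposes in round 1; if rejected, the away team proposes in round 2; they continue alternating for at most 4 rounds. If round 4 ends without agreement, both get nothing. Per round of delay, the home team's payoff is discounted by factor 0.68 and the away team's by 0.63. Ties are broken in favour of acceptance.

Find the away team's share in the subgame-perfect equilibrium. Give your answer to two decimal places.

471.49

Round 4 (the away team proposes): rejection yields 0 for the home team; the away team offers 0 and keeps 1000.
Round 3 (the home team proposes): the away team can get 1000 next round, worth 0.63 × 1000 = 630 now; the home team offers that and keeps 370.
Round 2 (the away team proposes): the home team can get 370 next round, worth 0.68 × 370 = 251.6 now; the away team offers that and keeps 748.4.
Round 1 (the home team proposes): the away team can get 748.4 next round, worth 0.63 × 748.4 = 471.492 now; the home team offers that and keeps 528.508.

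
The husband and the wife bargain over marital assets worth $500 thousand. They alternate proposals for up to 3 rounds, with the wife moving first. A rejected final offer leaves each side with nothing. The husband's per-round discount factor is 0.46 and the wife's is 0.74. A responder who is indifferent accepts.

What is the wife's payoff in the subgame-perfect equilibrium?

440.2

Solve by backward induction from round 3.
Round 3 (the wife proposes): the husband will accept anything ≥ 0, so the wife offers 0 and keeps 500.
Round 2 (the husband proposes): the wife can get 500 next round, worth 0.74 × 500 = 370 now; the husband offers that and keeps 130.
Round 1 (the wife proposes): the husband can get 130 next round, worth 0.46 × 130 = 59.8 now. The wife offers 59.8 and keeps 500 − 59.8 = 440.2.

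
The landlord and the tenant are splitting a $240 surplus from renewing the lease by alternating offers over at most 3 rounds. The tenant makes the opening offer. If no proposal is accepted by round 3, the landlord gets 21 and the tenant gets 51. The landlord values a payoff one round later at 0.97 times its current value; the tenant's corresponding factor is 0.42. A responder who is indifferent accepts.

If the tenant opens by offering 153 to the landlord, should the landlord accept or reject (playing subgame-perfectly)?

Accept

Round 3 (the tenant proposes): the landlord gets 21 if talks fail, so the tenant offers 21 and keeps 219.
Round 2 (the landlord proposes): the tenant can get 219 next round, worth 0.42 × 219 = 91.98 now. The landlord offers 91.98 and keeps 240 − 91.98 = 148.02.
So by rejecting in round 1, the landlord gets 148.02 next round, worth 0.97 × 148.02 = 143.5794 now.
Offer 153 ≥ 143.5794, so the landlord accepts.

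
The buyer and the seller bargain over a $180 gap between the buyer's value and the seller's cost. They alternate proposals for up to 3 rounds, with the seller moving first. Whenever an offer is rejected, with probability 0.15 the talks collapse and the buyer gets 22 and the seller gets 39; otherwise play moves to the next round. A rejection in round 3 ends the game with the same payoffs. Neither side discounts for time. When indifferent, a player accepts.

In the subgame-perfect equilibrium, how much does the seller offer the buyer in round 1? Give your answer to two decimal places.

Round 3 (the seller proposes): the buyer gets 22 if talks fail, so the seller offers 22 and keeps 158.
Round 2 (the buyer proposes): rejecting gives the seller an expected 0.85 × 158 + 0.15 × 39 = 140.15; the buyer offers that and keeps 39.85.
Round 1 (the seller proposes): rejecting gives the buyer an expected 0.85 × 39.85 + 0.15 × 22 = 37.1725; the seller offers that and keeps 142.8275.

37.17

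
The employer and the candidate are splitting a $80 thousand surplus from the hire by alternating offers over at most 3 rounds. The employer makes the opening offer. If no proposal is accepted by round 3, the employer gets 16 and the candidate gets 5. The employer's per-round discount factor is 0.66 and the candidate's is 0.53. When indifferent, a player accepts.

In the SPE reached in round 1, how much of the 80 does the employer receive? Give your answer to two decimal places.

Round 3 (the employer proposes): the candidate gets 5 if talks fail, so the employer offers 5 and keeps 75.
Round 2 (the candidate proposes): the employer can get 75 next round, worth 0.66 × 75 = 49.5 now, so the candidate offers 49.5, keeping 30.5.
Round 1 (the employer proposes): the candidate can get 30.5 next round, worth 0.53 × 30.5 = 16.165 now, so the employer offers 16.165, keeping 63.835.

63.84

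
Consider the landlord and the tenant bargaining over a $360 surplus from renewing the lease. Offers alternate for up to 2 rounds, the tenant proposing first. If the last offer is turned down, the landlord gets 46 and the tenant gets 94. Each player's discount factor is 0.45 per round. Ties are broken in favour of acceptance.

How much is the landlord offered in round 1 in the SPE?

Round 2 (the landlord proposes): the tenant gets 94 if talks fail, so the landlord offers 94 and keeps 266.
Round 1 (the tenant proposes): the landlord can get 266 next round, worth 0.45 × 266 = 119.7 now. The tenant offers 119.7 and keeps 360 − 119.7 = 240.3.

119.7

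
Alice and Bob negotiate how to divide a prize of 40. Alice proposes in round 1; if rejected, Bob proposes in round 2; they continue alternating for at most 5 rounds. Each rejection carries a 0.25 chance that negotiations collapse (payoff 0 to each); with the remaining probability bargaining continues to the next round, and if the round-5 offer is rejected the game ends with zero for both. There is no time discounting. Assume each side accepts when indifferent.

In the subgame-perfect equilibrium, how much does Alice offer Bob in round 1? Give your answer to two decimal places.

11.72

Round 5 (Alice proposes): Bob will accept anything ≥ 0, so Alice offers 0 and keeps 40.
Round 4 (Bob proposes): rejecting gives Alice an expected 0.75 × 40 = 30; Bob offers that and keeps 10.
Round 3 (Alice proposes): rejecting gives Bob an expected 0.75 × 10 = 7.5; Alice offers that and keeps 32.5.
Round 2 (Bob proposes): rejecting gives Alice an expected 0.75 × 32.5 = 24.375. Bob offers 24.375 and keeps 40 − 24.375 = 15.625.
Round 1 (Alice proposes): rejecting gives Bob an expected 0.75 × 15.625 = 11.71875, so Alice offers 11.71875, keeping 28.28125.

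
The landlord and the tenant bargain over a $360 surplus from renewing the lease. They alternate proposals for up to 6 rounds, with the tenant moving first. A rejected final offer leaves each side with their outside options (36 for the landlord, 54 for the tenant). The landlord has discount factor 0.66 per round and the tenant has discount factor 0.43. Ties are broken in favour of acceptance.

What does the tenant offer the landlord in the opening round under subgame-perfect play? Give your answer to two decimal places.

Round 6 (the landlord proposes): the tenant gets 54 if talks fail, so the landlord offers 54 and keeps 306.
Round 5 (the tenant proposes): the landlord can get 306 next round, worth 0.66 × 306 = 201.96 now, so the tenant offers 201.96, keeping 158.04.
Round 4 (the landlord proposes): the tenant can get 158.04 next round, worth 0.43 × 158.04 = 67.9572 now, so the landlord offers 67.9572, keeping 292.0428.
Round 3 (the tenant proposes): the landlord can get 292.0428 next round, worth 0.66 × 292.0428 = 192.748248 now. The tenant offers 192.748248 and keeps 360 − 192.748248 = 167.251752.
Round 2 (the landlord proposes): the tenant can get 167.251752 next round, worth 0.43 × 167.251752 = 71.91825336 now, so the landlord offers 71.91825336, keeping 288.08174664.
Round 1 (the tenant proposes): the landlord can get 288.08174664 next round, worth 0.66 × 288.08174664 = 190.1339527824 now. The tenant offers 190.1339527824 and keeps 360 − 190.1339527824 = 169.8660472176.

190.13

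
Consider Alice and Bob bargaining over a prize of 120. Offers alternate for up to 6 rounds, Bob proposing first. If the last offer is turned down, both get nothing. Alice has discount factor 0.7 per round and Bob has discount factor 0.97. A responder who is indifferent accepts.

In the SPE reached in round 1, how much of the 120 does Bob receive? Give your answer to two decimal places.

77.04

Round 6 (Alice proposes): Bob will accept anything ≥ 0, so Alice offers 0 and keeps 120.
Round 5 (Bob proposes): Alice can get 120 next round, worth 0.7 × 120 = 84 now, so Bob offers 84, keeping 36.
Round 4 (Alice proposes): Bob can get 36 next round, worth 0.97 × 36 = 34.92 now; Alice offers that and keeps 85.08.
Round 3 (Bob proposes): Alice can get 85.08 next round, worth 0.7 × 85.08 = 59.556 now; Bob offers that and keeps 60.444.
Round 2 (Alice proposes): Bob can get 60.444 next round, worth 0.97 × 60.444 = 58.63068 now; Alice offers that and keeps 61.36932.
Round 1 (Bob proposes): Alice can get 61.36932 next round, worth 0.7 × 61.36932 = 42.958524 now. Bob offers 42.958524 and keeps 120 − 42.958524 = 77.041476.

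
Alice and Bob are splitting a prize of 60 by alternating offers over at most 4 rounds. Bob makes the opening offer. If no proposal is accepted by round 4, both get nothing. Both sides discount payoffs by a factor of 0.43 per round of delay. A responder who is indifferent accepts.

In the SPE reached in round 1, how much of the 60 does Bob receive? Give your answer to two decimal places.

Round 4 (Alice proposes): Bob will accept anything ≥ 0, so Alice offers 0 and keeps 60.
Round 3 (Bob proposes): Alice can get 60 next round, worth 0.43 × 60 = 25.8 now, so Bob offers 25.8, keeping 34.2.
Round 2 (Alice proposes): Bob can get 34.2 next round, worth 0.43 × 34.2 = 14.706 now. Alice offers 14.706 and keeps 60 − 14.706 = 45.294.
Round 1 (Bob proposes): Alice can get 45.294 next round, worth 0.43 × 45.294 = 19.47642 now, so Bob offers 19.47642, keeping 40.52358.

40.52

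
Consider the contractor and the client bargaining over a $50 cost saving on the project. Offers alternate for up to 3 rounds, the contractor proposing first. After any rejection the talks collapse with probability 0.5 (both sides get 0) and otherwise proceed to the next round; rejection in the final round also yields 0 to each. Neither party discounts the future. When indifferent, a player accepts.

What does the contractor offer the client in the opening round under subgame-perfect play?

By backward induction:
Round 3 (the contractor proposes): rejection yields 0 for the client; the contractor offers 0 and keeps 50.
Round 2 (the client proposes): rejecting gives the contractor an expected 0.5 × 50 = 25, so the client offers 25, keeping 25.
Round 1 (the contractor proposes): rejecting gives the client an expected 0.5 × 25 = 12.5, so the contractor offers 12.5, keeping 37.5.

12.5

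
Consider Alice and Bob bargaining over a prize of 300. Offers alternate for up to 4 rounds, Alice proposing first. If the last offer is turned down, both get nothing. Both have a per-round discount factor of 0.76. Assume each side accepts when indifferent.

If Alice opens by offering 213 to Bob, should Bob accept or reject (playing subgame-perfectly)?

Accept

Round 4 (Bob proposes): Alice will accept anything ≥ 0, so Bob offers 0 and keeps 300.
Round 3 (Alice proposes): Bob can get 300 next round, worth 0.76 × 300 = 228 now; Alice offers that and keeps 72.
Round 2 (Bob proposes): Alice can get 72 next round, worth 0.76 × 72 = 54.72 now; Bob offers that and keeps 245.28.
So by rejecting in round 1, Bob gets 245.28 next round, worth 0.76 × 245.28 = 186.4128 now.
Offer 213 ≥ 186.4128, so Bob accepts.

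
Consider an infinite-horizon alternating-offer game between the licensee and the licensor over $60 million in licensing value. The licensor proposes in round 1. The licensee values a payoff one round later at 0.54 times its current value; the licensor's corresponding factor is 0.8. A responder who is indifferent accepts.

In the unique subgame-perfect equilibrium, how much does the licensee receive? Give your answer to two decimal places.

When the licensor proposes, the licensee accepts any offer worth at least 0.54 times what the licensee would get by proposing next round; and vice versa.
This gives x = 60 − 0.54y and y = 60 − 0.8x, where x and y are each side's share when it proposes.
Hence (1 − 0.54·0.8)x = 60(1 − 0.54), i.e. 0.568·x = 27.6.
x ≈ 48.5915; the licensee's share is 60 − x ≈ 11.4085.

11.41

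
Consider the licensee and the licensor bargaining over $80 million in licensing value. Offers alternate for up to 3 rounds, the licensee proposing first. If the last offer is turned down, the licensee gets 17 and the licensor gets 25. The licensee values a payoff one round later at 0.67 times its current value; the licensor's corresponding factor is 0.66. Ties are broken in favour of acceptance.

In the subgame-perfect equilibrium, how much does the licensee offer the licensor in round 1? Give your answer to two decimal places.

Round 3 (the licensee proposes): the licensor gets 25 if talks fail, so the licensee offers 25 and keeps 55.
Round 2 (the licensor proposes): the licensee can get 55 next round, worth 0.67 × 55 = 36.85 now; the licensor offers that and keeps 43.15.
Round 1 (the licensee proposes): the licensor can get 43.15 next round, worth 0.66 × 43.15 = 28.479 now; the licensee offers that and keeps 51.521.

28.48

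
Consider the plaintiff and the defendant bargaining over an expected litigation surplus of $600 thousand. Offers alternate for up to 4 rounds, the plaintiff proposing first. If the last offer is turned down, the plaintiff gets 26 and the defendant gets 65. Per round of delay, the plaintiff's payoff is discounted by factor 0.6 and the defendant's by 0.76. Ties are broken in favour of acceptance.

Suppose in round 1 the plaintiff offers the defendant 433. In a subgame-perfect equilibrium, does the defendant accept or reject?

Work out the defendant's continuation value if the offer is rejected.
Round 4 (the defendant proposes): the plaintiff gets 26 if talks fail, so the defendant offers 26 and keeps 574.
Round 3 (the plaintiff proposes): the defendant can get 574 next round, worth 0.76 × 574 = 436.24 now; the plaintiff offers that and keeps 163.76.
Round 2 (the defendant proposes): the plaintiff can get 163.76 next round, worth 0.6 × 163.76 = 98.256 now, so the defendant offers 98.256, keeping 501.744.
So by rejecting in round 1, the defendant gets 501.744 next round, worth 0.76 × 501.744 = 381.32544 now.
Offer 433 ≥ 381.32544, so the defendant accepts.

Accept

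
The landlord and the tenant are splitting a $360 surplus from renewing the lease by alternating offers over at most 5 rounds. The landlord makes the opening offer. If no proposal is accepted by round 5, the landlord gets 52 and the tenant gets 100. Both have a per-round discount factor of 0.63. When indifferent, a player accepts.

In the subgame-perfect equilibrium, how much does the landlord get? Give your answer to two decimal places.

227.02

Round 5 (the landlord proposes): the tenant gets 100 if talks fail, so the landlord offers 100 and keeps 260.
Round 4 (the tenant proposes): the landlord can get 260 next round, worth 0.63 × 260 = 163.8 now; the tenant offers that and keeps 196.2.
Round 3 (the landlord proposes): the tenant can get 196.2 next round, worth 0.63 × 196.2 = 123.606 now. The landlord offers 123.606 and keeps 360 − 123.606 = 236.394.
Round 2 (the tenant proposes): the landlord can get 236.394 next round, worth 0.63 × 236.394 = 148.92822 now, so the tenant offers 148.92822, keeping 211.07178.
Round 1 (the landlord proposes): the tenant can get 211.07178 next round, worth 0.63 × 211.07178 = 132.9752214 now; the landlord offers that and keeps 227.0247786.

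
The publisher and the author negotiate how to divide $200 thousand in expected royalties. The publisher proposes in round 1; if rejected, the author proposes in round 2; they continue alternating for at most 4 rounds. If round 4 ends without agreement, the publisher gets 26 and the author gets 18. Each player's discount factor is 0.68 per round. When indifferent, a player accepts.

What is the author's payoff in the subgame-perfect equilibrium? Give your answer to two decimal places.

Work backward from the last round.
Round 4 (the author proposes): the publisher gets 26 if talks fail, so the author offers 26 and keeps 174.
Round 3 (the publisher proposes): the author can get 174 next round, worth 0.68 × 174 = 118.32 now; the publisher offers that and keeps 81.68.
Round 2 (the author proposes): the publisher can get 81.68 next round, worth 0.68 × 81.68 = 55.5424 now; the author offers that and keeps 144.4576.
Round 1 (the publisher proposes): the author can get 144.4576 next round, worth 0.68 × 144.4576 = 98.231168 now; the publisher offers that and keeps 101.768832.

98.23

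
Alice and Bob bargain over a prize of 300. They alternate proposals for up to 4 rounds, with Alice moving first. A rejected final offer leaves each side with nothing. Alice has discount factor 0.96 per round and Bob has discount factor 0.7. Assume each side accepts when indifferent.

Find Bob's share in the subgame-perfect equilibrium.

Solve by backward induction from round 4.
Round 4 (Bob proposes): rejection yields 0 for Alice; Bob offers 0 and keeps 300.
Round 3 (Alice proposes): Bob can get 300 next round, worth 0.7 × 300 = 210 now. Alice offers 210 and keeps 300 − 210 = 90.
Round 2 (Bob proposes): Alice can get 90 next round, worth 0.96 × 90 = 86.4 now; Bob offers that and keeps 213.6.
Round 1 (Alice proposes): Bob can get 213.6 next round, worth 0.7 × 213.6 = 149.52 now. Alice offers 149.52 and keeps 300 − 149.52 = 150.48.

149.52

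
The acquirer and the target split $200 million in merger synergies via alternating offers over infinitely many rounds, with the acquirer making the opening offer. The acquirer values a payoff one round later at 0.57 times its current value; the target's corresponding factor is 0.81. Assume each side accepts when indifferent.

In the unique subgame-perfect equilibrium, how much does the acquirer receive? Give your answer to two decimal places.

When the acquirer proposes, the target accepts any offer worth at least 0.81 times what the target would get by proposing next round; and vice versa.
This gives x = 200 − 0.81y and y = 200 − 0.57x, where x and y are each side's share when it proposes.
Hence (1 − 0.81·0.57)x = 200(1 − 0.81), i.e. 0.5383·x = 38.
x ≈ 70.5926; the target's share is 200 − x ≈ 129.4074.

70.59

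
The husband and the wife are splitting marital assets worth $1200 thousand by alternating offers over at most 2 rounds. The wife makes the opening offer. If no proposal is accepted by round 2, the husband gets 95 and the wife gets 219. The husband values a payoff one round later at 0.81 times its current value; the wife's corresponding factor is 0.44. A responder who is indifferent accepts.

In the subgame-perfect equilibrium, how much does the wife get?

405.39

By backward induction:
Round 2 (the husband proposes): the wife gets 219 if talks fail, so the husband offers 219 and keeps 981.
Round 1 (the wife proposes): the husband can get 981 next round, worth 0.81 × 981 = 794.61 now; the wife offers that and keeps 405.39.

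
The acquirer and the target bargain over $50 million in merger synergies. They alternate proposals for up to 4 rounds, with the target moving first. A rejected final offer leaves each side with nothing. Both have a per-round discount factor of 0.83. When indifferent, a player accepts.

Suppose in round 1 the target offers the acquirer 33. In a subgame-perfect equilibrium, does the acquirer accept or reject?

Reject

Round 4 (the acquirer proposes): rejection yields 0 for the target; the acquirer offers 0 and keeps 50.
Round 3 (the target proposes): the acquirer can get 50 next round, worth 0.83 × 50 = 41.5 now; the target offers that and keeps 8.5.
Round 2 (the acquirer proposes): the target can get 8.5 next round, worth 0.83 × 8.5 = 7.055 now. The acquirer offers 7.055 and keeps 50 − 7.055 = 42.945.
So by rejecting in round 1, the acquirer gets 42.945 next round, worth 0.83 × 42.945 = 35.64435 now.
Offer 33 < 35.64435, so the acquirer rejects.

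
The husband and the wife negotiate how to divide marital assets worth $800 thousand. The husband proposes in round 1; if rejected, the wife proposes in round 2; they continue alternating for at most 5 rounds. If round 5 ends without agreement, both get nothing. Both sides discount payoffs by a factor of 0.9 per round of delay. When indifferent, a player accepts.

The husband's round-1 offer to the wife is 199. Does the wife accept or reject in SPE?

Work out the wife's continuation value if the offer is rejected.
Round 5 (the husband proposes): rejection yields 0 for the wife; the husband offers 0 and keeps 800.
Round 4 (the wife proposes): the husband can get 800 next round, worth 0.9 × 800 = 720 now; the wife offers that and keeps 80.
Round 3 (the husband proposes): the wife can get 80 next round, worth 0.9 × 80 = 72 now, so the husband offers 72, keeping 728.
Round 2 (the wife proposes): the husband can get 728 next round, worth 0.9 × 728 = 655.2 now, so the wife offers 655.2, keeping 144.8.
So by rejecting in round 1, the wife gets 144.8 next round, worth 0.9 × 144.8 = 130.32 now.
Offer 199 ≥ 130.32, so the wife accepts.

Accept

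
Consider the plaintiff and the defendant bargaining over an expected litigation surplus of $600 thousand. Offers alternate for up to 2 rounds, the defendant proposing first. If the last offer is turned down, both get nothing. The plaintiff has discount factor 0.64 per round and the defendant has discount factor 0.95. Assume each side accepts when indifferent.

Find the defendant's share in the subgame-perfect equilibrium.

Round 2 (the plaintiff proposes): rejection yields 0 for the defendant; the plaintiff offers 0 and keeps 600.
Round 1 (the defendant proposes): the plaintiff can get 600 next round, worth 0.64 × 600 = 384 now, so the defendant offers 384, keeping 216.

216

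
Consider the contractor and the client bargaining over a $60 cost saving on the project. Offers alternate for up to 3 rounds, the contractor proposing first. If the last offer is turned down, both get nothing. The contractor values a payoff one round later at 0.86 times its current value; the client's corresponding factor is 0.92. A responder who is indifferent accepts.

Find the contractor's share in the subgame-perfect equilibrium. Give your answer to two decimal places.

By backward induction:
Round 3 (the contractor proposes): rejection yields 0 for the client; the contractor offers 0 and keeps 60.
Round 2 (the client proposes): the contractor can get 60 next round, worth 0.86 × 60 = 51.6 now, so the client offers 51.6, keeping 8.4.
Round 1 (the contractor proposes): the client can get 8.4 next round, worth 0.92 × 8.4 = 7.728 now. The contractor offers 7.728 and keeps 60 − 7.728 = 52.272.

52.27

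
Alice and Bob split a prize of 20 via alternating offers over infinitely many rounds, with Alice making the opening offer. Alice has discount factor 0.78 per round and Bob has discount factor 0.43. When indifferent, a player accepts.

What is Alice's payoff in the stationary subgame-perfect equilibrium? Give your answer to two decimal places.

In a stationary SPE each proposer offers the other exactly their discounted continuation value.
If Alice keeps x when proposing and Bob keeps y when proposing, then x = 20 − 0.43y and y = 20 − 0.78x.
Solving: x = 20(1 − 0.43) / (1 − 0.78·0.43) = 11.4 / 0.6646 ≈ 17.1532.
Bob gets 20 − 17.1532 ≈ 2.8468.

17.15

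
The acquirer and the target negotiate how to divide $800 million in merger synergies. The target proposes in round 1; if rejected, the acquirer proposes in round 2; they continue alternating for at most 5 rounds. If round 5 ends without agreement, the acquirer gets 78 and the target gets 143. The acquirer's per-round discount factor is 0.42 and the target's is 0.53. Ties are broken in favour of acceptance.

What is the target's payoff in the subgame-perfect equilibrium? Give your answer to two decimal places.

603.06

Work backward from the last round.
Round 5 (the target proposes): the acquirer gets 78 if talks fail, so the target offers 78 and keeps 722.
Round 4 (the acquirer proposes): the target can get 722 next round, worth 0.53 × 722 = 382.66 now; the acquirer offers that and keeps 417.34.
Round 3 (the target proposes): the acquirer can get 417.34 next round, worth 0.42 × 417.34 = 175.2828 now. The target offers 175.2828 and keeps 800 − 175.2828 = 624.7172.
Round 2 (the acquirer proposes): the target can get 624.7172 next round, worth 0.53 × 624.7172 = 331.100116 now, so the acquirer offers 331.100116, keeping 468.899884.
Round 1 (the target proposes): the acquirer can get 468.899884 next round, worth 0.42 × 468.899884 = 196.93795128 now, so the target offers 196.93795128, keeping 603.06204872.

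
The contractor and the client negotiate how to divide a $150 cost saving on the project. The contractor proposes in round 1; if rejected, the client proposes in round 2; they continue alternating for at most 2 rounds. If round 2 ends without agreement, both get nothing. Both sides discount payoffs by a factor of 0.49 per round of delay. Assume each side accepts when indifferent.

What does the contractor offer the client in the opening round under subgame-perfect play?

Round 2 (the client proposes): rejection yields 0 for the contractor; the client offers 0 and keeps 150.
Round 1 (the contractor proposes): the client can get 150 next round, worth 0.49 × 150 = 73.5 now; the contractor offers that and keeps 76.5.

73.5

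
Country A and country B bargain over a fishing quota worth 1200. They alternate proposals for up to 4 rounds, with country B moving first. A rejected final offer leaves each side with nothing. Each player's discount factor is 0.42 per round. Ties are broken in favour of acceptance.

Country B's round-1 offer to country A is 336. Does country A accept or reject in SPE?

Round 4 (country A proposes): rejection yields 0 for country B; country A offers 0 and keeps 1200.
Round 3 (country B proposes): country A can get 1200 next round, worth 0.42 × 1200 = 504 now. Country B offers 504 and keeps 1200 − 504 = 696.
Round 2 (country A proposes): country B can get 696 next round, worth 0.42 × 696 = 292.32 now, so country A offers 292.32, keeping 907.68.
So by rejecting in round 1, country A gets 907.68 next round, worth 0.42 × 907.68 = 381.2256 now.
Offer 336 < 381.2256, so country A rejects.

Reject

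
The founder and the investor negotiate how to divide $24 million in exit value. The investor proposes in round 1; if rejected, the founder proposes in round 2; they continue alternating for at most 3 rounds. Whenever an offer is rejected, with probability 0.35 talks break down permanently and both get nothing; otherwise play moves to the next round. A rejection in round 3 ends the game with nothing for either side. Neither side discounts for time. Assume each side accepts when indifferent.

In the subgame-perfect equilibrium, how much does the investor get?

Round 3 (the investor proposes): the founder will accept anything ≥ 0, so the investor offers 0 and keeps 24.
Round 2 (the founder proposes): rejecting gives the investor an expected 0.65 × 24 = 15.6. The founder offers 15.6 and keeps 24 − 15.6 = 8.4.
Round 1 (the investor proposes): rejecting gives the founder an expected 0.65 × 8.4 = 5.46; the investor offers that and keeps 18.54.

18.54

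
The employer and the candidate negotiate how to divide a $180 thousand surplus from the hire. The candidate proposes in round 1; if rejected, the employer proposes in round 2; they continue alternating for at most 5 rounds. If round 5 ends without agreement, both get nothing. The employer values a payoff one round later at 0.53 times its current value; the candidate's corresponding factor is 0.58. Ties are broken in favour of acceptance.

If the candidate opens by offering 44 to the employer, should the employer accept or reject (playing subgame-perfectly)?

Work out the employer's continuation value if the offer is rejected.
Round 5 (the candidate proposes): the employer will accept anything ≥ 0, so the candidate offers 0 and keeps 180.
Round 4 (the employer proposes): the candidate can get 180 next round, worth 0.58 × 180 = 104.4 now; the employer offers that and keeps 75.6.
Round 3 (the candidate proposes): the employer can get 75.6 next round, worth 0.53 × 75.6 = 40.068 now, so the candidate offers 40.068, keeping 139.932.
Round 2 (the employer proposes): the candidate can get 139.932 next round, worth 0.58 × 139.932 = 81.16056 now. The employer offers 81.16056 and keeps 180 − 81.16056 = 98.83944.
So by rejecting in round 1, the employer gets 98.83944 next round, worth 0.53 × 98.83944 = 52.3849032 now.
Offer 44 < 52.3849032, so the employer rejects.

Reject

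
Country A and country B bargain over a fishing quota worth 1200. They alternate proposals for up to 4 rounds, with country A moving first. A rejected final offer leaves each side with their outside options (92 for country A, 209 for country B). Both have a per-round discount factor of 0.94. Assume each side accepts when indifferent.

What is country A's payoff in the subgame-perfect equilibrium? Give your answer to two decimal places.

Round 4 (country B proposes): country A gets 92 if talks fail, so country B offers 92 and keeps 1108.
Round 3 (country A proposes): country B can get 1108 next round, worth 0.94 × 1108 = 1041.52 now, so country A offers 1041.52, keeping 158.48.
Round 2 (country B proposes): country A can get 158.48 next round, worth 0.94 × 158.48 = 148.9712 now; country B offers that and keeps 1051.0288.
Round 1 (country A proposes): country B can get 1051.0288 next round, worth 0.94 × 1051.0288 = 987.967072 now, so country A offers 987.967072, keeping 212.032928.

212.03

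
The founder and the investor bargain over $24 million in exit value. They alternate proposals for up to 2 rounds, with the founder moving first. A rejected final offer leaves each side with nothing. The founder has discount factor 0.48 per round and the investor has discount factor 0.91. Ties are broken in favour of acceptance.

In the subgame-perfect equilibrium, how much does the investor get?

By backward induction:
Round 2 (the investor proposes): rejection yields 0 for the founder; the investor offers 0 and keeps 24.
Round 1 (the founder proposes): the investor can get 24 next round, worth 0.91 × 24 = 21.84 now, so the founder offers 21.84, keeping 2.16.

21.84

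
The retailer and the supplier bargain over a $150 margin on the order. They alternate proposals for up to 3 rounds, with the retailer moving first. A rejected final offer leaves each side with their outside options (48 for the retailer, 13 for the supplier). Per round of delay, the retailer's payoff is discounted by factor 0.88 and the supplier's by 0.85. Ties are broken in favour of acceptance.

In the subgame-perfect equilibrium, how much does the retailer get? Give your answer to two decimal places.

Solve by backward induction from round 3.
Round 3 (the retailer proposes): the supplier gets 13 if talks fail, so the retailer offers 13 and keeps 137.
Round 2 (the supplier proposes): the retailer can get 137 next round, worth 0.88 × 137 = 120.56 now; the supplier offers that and keeps 29.44.
Round 1 (the retailer proposes): the supplier can get 29.44 next round, worth 0.85 × 29.44 = 25.024 now, so the retailer offers 25.024, keeping 124.976.

124.98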